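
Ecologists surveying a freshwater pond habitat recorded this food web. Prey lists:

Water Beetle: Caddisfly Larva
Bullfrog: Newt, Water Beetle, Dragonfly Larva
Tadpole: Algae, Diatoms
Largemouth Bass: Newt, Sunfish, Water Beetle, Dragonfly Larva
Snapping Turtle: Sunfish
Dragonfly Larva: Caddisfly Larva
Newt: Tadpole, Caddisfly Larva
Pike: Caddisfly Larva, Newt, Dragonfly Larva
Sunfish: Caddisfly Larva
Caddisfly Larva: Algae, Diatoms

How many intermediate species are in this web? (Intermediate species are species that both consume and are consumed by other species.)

Intermediate species (has both prey and predators): Tadpole, Caddisfly Larva, Newt, Sunfish, Water Beetle, Dragonfly Larva.
Count: 6.

6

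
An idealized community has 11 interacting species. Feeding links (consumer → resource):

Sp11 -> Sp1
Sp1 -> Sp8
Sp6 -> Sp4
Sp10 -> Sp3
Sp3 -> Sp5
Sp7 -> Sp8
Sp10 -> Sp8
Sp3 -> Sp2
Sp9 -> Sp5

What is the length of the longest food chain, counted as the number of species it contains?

One longest chain: Sp5 → Sp3 → Sp10.
It has 3 species and 2 links.

3 species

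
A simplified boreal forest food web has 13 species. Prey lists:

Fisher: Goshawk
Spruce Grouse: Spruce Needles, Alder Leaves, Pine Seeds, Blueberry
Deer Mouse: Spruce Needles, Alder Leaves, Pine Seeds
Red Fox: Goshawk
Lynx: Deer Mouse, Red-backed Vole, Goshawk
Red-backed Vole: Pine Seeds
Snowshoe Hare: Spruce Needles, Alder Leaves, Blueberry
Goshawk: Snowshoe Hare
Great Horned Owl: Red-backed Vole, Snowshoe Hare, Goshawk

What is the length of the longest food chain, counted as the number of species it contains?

One longest chain: Spruce Needles → Snowshoe Hare → Goshawk → Fisher.
It has 4 species and 3 links.

4 species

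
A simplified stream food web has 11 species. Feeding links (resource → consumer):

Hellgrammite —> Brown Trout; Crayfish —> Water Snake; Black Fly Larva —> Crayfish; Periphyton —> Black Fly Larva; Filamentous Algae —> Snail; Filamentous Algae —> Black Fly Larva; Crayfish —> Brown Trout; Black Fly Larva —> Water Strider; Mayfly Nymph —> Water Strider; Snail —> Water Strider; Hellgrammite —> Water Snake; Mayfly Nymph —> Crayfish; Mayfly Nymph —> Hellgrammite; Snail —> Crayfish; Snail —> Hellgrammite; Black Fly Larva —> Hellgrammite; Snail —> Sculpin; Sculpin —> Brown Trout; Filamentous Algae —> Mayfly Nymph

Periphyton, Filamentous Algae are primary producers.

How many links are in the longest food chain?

One longest chain: Filamentous Algae → Snail → Sculpin → Brown Trout.
It has 4 species and 3 links.

3 links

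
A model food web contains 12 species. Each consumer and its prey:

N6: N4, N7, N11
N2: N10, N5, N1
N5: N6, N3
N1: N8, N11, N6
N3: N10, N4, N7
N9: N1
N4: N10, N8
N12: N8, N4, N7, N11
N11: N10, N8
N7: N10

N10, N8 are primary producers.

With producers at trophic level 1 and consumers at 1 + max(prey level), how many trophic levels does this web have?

Producers (level 1): N10, N8.
N10 → N4 → N6 → N1 → N9 gives N9 level 5.
No species has a prey at level 5, so no species reaches level 6.

5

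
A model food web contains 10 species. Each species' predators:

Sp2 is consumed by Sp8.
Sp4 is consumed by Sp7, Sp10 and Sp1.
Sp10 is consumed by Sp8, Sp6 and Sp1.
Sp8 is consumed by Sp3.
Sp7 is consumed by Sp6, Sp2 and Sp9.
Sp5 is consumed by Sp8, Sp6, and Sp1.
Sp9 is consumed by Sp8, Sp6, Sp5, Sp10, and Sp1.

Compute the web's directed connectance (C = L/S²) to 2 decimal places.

The web has S = 10 species and L = 19 feeding links.
C = L / S² = 19 / 100 = 0.1900 ≈ 0.19.

C = 0.19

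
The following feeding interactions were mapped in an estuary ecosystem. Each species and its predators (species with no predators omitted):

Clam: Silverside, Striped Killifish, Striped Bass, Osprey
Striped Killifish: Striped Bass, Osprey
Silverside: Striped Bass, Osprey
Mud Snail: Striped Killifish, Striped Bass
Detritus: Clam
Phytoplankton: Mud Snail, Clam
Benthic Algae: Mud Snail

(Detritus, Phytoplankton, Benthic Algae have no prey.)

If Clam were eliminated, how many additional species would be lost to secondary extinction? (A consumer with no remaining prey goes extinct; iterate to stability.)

1

Remove Clam.
Round 1: Silverside (all prey gone) → extinct.
No further losses. Total secondary extinctions: 1.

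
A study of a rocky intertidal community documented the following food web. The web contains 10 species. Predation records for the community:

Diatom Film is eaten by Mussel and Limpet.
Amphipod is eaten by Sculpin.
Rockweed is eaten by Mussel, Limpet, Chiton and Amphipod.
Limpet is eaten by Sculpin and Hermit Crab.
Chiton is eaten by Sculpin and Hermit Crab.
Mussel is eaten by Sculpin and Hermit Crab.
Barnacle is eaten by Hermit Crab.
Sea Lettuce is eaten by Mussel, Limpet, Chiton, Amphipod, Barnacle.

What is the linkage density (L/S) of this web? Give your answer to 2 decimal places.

There are L = 19 links among S = 10 species.
L/S = 19/10 = 1.9000 ≈ 1.90.

L/S = 1.90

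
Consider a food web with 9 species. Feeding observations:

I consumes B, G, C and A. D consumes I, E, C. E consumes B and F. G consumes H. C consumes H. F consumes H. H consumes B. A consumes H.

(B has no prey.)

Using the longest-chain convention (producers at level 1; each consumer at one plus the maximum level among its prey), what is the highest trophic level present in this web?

5

Producers (level 1): B.
B → H → C → I → D gives D level 5.
No species has a prey at level 5, so no species reaches level 6.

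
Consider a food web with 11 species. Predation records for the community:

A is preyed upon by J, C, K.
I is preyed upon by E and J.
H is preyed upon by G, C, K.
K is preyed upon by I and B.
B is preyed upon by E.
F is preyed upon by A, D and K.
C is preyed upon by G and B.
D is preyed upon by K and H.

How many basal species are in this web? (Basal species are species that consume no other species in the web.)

Basal species (no prey listed): F.
Count: 1.

1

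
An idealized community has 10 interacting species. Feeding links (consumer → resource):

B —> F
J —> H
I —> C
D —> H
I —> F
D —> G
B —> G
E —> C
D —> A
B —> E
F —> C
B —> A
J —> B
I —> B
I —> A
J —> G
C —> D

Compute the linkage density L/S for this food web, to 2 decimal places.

There are L = 17 links among S = 10 species.
L/S = 17/10 = 1.7000 ≈ 1.70.

L/S = 1.70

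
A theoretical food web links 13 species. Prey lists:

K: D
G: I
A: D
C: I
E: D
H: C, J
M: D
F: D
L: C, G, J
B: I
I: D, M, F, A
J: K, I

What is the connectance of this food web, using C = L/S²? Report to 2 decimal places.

The web has S = 13 species and L = 19 feeding links.
C = L / S² = 19 / 169 = 0.1124 ≈ 0.11.

C = 0.11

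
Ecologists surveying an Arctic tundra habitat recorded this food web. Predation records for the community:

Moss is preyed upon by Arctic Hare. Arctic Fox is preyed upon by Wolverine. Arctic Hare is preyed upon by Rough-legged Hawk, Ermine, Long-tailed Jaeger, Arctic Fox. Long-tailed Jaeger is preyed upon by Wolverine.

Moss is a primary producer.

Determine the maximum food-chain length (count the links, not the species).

3 links

One longest chain: Moss → Arctic Hare → Arctic Fox → Wolverine.
It has 4 species and 3 links.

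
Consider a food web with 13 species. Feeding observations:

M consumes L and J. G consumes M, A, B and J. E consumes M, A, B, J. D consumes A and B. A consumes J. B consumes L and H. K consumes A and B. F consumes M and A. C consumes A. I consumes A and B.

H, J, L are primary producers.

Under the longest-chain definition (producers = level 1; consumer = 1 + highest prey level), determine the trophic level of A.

Trophic level 2

J is a producer → level 1.
A eats J → level 2.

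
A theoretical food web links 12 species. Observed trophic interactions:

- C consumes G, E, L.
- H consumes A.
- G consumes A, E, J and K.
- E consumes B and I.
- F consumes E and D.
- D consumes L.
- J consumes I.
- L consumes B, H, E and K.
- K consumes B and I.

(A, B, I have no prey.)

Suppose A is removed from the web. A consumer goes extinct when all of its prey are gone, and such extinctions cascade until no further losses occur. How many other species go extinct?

Remove A.
Round 1: H (all prey gone) → extinct.
No further losses. Total secondary extinctions: 1.

1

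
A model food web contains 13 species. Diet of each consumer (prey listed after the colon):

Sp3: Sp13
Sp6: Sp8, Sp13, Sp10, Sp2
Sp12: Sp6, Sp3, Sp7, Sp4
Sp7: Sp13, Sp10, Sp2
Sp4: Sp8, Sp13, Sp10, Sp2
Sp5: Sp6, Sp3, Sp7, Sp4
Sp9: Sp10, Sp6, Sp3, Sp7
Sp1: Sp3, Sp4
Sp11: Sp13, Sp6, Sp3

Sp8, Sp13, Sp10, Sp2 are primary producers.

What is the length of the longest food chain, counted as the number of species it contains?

3 species

One longest chain: Sp8 → Sp6 → Sp5.
It has 3 species and 2 links.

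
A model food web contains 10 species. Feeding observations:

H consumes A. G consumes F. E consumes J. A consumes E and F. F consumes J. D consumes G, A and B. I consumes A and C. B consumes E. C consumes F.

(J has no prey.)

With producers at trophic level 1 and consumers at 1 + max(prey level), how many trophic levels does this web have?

Producers (level 1): J.
J → F → A → I gives I level 4.
No species has a prey at level 4, so no species reaches level 5.

4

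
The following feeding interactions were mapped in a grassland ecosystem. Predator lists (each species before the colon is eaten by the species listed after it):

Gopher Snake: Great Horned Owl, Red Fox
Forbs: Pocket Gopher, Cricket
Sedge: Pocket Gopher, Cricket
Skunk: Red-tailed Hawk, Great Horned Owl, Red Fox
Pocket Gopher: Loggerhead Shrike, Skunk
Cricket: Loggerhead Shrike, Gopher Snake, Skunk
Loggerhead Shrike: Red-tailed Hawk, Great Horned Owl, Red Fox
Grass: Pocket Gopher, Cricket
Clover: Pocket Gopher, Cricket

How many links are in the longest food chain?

3 links

One longest chain: Forbs → Pocket Gopher → Skunk → Red-tailed Hawk.
It has 4 species and 3 links.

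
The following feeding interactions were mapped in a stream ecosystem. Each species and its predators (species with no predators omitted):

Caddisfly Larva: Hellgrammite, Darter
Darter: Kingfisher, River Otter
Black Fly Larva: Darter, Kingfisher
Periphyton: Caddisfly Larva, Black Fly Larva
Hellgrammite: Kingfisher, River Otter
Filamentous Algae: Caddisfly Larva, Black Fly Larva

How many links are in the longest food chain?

3 links

One longest chain: Periphyton → Caddisfly Larva → Hellgrammite → Kingfisher.
It has 4 species and 3 links.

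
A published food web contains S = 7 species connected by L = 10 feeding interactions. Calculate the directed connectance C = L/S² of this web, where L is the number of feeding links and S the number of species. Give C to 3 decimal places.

The web has S = 7 species and L = 10 feeding links.
C = L / S² = 10 / 49 = 0.2041 ≈ 0.204.

C = 0.204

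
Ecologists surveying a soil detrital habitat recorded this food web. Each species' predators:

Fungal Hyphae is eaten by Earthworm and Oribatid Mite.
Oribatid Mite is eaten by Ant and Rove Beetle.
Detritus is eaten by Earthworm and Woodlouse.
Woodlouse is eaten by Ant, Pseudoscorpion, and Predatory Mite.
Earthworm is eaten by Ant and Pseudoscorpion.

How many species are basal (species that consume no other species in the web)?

Basal species (no prey listed): Detritus, Fungal Hyphae.
Count: 2.

2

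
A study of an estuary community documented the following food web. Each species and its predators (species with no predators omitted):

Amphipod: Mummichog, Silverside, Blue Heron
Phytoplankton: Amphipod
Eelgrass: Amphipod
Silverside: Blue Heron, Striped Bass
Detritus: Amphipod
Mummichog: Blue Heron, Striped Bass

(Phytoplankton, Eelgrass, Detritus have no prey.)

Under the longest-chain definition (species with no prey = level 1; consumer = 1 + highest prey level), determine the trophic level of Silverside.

Trophic level 3

Phytoplankton has no prey (basal) → level 1.
Amphipod eats Phytoplankton (level 1); other prey at levels: Eelgrass 1, Detritus 1 → level 2.
Silverside eats Amphipod → level 3.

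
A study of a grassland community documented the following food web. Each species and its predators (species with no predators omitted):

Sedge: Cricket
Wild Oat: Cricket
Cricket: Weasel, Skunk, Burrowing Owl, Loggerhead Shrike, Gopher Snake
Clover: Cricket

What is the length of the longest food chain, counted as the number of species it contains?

3 species

One longest chain: Clover → Cricket → Weasel.
It has 3 species and 2 links.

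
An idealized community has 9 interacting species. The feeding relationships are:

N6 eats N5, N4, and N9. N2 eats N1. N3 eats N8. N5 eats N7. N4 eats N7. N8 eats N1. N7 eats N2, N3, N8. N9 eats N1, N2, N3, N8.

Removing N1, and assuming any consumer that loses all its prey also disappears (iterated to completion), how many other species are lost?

Remove N1.
Round 1: N8 (all prey gone), N2 (all prey gone) → extinct.
Round 2: N3 (all prey gone) → extinct.
Round 3: N9 (all prey gone), N7 (all prey gone) → extinct.
Round 4: N5 (all prey gone), N4 (all prey gone) → extinct.
Round 5: N6 (all prey gone) → extinct.
No further losses. Total secondary extinctions: 8.

8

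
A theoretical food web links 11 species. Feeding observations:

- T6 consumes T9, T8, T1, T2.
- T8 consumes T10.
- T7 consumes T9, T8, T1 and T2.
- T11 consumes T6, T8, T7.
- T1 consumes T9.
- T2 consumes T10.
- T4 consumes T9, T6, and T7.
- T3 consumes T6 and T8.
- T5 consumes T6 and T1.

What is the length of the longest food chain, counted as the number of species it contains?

4 species

One longest chain: T10 → T8 → T7 → T4.
It has 4 species and 3 links.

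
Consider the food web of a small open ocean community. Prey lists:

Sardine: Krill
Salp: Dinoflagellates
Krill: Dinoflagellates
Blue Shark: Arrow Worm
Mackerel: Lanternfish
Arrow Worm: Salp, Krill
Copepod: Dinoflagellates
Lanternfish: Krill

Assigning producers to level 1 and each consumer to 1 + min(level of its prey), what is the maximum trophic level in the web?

Producers (level 1): Dinoflagellates.
Following each consumer down to its lowest-level prey: Dinoflagellates → Salp → Arrow Worm → Blue Shark (levels 1 through 4).
All prey of Blue Shark (Arrow Worm 3) are at level 3 or above, so Blue Shark is at level 1 + 3 = 4.
Every consumer has at least one prey at level 3 or below, so none exceeds level 4.

4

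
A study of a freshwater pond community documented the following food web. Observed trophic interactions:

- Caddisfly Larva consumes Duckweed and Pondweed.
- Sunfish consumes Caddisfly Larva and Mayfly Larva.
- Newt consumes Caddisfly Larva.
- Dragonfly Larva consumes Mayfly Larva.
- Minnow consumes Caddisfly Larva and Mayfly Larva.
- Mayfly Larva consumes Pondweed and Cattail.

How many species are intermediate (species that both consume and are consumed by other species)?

2

Intermediate species (has both prey and predators): Mayfly Larva, Caddisfly Larva.
Count: 2.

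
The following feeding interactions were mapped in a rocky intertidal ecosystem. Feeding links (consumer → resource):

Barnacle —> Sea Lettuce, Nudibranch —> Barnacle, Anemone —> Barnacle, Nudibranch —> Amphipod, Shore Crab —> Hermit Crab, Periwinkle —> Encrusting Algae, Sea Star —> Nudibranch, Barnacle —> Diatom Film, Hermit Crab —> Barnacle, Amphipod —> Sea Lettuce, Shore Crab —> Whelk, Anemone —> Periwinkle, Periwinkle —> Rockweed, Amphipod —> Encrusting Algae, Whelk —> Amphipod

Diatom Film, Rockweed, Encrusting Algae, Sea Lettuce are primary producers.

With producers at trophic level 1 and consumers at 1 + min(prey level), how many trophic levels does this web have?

4

Producers (level 1): Diatom Film, Rockweed, Encrusting Algae, Sea Lettuce.
Following each consumer down to its lowest-level prey: Diatom Film → Barnacle → Hermit Crab → Shore Crab (levels 1 through 4).
All prey of Shore Crab (Hermit Crab 3, Whelk 3) are at level 3 or above, so Shore Crab is at level 1 + 3 = 4.
Every consumer has at least one prey at level 3 or below, so none exceeds level 4.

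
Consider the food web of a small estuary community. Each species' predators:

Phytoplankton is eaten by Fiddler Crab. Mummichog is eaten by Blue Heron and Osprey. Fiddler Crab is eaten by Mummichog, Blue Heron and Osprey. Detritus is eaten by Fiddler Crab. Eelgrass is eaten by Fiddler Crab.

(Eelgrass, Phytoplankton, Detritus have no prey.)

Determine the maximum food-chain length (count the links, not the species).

One longest chain: Eelgrass → Fiddler Crab → Mummichog → Blue Heron.
It has 4 species and 3 links.

3 links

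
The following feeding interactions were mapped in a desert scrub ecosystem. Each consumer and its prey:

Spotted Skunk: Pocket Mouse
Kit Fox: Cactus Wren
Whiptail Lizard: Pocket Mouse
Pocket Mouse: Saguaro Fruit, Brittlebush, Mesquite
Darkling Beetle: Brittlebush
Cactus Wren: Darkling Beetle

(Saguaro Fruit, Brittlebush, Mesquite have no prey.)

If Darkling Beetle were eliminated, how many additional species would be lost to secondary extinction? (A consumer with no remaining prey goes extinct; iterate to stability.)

2

Remove Darkling Beetle.
Round 1: Cactus Wren (all prey gone) → extinct.
Round 2: Kit Fox (all prey gone) → extinct.
No further losses. Total secondary extinctions: 2.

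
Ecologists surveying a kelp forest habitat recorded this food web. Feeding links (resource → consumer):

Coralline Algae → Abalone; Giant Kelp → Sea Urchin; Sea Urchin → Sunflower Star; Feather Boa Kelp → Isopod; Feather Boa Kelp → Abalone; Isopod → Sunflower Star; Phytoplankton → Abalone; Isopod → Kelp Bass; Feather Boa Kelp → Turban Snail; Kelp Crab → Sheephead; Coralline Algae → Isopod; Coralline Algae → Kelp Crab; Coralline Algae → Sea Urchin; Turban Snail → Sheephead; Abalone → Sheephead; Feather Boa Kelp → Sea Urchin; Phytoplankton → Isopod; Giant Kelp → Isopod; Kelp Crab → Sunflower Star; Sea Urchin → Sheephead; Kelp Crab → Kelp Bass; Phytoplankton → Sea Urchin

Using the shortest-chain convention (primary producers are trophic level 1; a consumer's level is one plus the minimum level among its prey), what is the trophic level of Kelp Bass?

Trophic level 3

Coralline Algae is a producer → level 1.
Kelp Crab eats Coralline Algae → level 2.
Kelp Bass eats Kelp Crab → level 3.
No prey of Kelp Bass is below level 2, so 3 is the minimum.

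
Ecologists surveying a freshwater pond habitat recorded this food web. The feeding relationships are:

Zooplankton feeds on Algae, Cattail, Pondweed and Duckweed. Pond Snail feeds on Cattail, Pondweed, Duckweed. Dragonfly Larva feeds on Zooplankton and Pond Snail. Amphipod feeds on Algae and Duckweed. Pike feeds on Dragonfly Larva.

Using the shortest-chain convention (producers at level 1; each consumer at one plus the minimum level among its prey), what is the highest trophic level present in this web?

Producers (level 1): Cattail, Algae, Duckweed, Pondweed.
Following each consumer down to its lowest-level prey: Cattail → Pond Snail → Dragonfly Larva → Pike (levels 1 through 4).
All prey of Pike (Dragonfly Larva 3) are at level 3 or above, so Pike is at level 1 + 3 = 4.
Every consumer has at least one prey at level 3 or below, so none exceeds level 4.

4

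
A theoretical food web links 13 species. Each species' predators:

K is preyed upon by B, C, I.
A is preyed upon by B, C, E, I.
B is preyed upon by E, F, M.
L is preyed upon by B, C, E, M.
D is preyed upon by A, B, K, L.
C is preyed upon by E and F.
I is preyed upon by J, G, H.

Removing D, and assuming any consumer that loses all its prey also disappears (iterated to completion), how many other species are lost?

12

Remove D.
Round 1: A (all prey gone), K (all prey gone), L (all prey gone) → extinct.
Round 2: I (all prey gone), B (all prey gone), C (all prey gone) → extinct.
Round 3: H (all prey gone), F (all prey gone), M (all prey gone), J (all prey gone), G (all prey gone), E (all prey gone) → extinct.
No further losses. Total secondary extinctions: 12.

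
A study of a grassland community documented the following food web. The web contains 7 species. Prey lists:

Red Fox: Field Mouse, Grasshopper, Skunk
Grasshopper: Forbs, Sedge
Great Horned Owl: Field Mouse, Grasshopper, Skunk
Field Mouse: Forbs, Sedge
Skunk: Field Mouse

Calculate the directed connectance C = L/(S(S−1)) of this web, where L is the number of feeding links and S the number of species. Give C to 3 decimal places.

C = 0.262

The web has S = 7 species and L = 11 feeding links.
C = L / (S(S−1)) = 11 / 42 = 0.2619 ≈ 0.262.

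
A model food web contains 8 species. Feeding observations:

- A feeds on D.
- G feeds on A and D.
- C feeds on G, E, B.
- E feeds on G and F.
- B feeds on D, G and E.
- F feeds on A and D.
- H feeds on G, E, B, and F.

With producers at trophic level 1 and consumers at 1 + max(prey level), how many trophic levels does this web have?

6

Producers (level 1): D.
D → A → G → E → B → H gives H level 6.
No species has a prey at level 6, so no species reaches level 7.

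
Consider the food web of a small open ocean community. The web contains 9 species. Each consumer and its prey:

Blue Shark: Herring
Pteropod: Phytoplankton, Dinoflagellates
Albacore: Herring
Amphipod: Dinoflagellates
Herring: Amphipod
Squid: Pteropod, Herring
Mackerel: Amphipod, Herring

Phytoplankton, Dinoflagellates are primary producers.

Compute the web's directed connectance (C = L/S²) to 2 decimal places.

The web has S = 9 species and L = 10 feeding links.
C = L / S² = 10 / 81 = 0.1235 ≈ 0.12.

C = 0.12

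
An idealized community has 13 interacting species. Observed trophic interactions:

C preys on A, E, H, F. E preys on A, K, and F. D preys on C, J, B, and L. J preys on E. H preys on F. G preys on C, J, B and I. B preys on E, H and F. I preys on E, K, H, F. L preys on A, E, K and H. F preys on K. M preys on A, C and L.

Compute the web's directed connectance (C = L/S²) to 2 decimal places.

C = 0.19

The web has S = 13 species and L = 32 feeding links.
C = L / S² = 32 / 169 = 0.1893 ≈ 0.19.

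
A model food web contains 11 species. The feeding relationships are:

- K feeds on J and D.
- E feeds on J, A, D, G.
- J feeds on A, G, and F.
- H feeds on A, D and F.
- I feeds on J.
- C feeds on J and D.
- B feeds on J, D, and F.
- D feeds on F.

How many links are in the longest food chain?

2 links

One longest chain: F → D → B.
It has 3 species and 2 links.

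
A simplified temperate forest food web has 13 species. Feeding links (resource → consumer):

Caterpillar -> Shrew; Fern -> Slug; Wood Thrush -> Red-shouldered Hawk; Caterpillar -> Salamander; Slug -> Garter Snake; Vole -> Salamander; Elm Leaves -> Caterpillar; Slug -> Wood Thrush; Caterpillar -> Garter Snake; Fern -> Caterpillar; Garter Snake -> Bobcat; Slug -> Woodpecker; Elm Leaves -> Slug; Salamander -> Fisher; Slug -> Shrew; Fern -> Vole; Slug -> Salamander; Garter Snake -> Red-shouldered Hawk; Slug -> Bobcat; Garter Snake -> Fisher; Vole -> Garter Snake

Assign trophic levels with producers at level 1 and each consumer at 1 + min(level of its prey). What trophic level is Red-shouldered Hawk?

Elm Leaves is a producer → level 1.
Slug eats Elm Leaves → level 2.
Wood Thrush eats Slug → level 3.
Red-shouldered Hawk eats Wood Thrush → level 4.
No prey of Red-shouldered Hawk is below level 3, so 4 is the minimum.

Trophic level 4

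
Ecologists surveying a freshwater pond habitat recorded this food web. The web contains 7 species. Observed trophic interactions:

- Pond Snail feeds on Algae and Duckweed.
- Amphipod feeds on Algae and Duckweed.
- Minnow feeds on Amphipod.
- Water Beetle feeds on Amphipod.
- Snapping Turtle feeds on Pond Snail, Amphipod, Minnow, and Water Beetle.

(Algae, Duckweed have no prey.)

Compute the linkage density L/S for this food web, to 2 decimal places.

There are L = 10 links among S = 7 species.
L/S = 10/7 = 1.4286 ≈ 1.43.

L/S = 1.43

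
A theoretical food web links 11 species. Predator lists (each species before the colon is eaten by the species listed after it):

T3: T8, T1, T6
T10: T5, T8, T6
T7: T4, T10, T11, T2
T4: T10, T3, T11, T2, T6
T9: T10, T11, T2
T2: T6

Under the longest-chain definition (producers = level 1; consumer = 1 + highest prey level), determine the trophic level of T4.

T7 is a producer → level 1.
T4 eats T7 → level 2.

Trophic level 2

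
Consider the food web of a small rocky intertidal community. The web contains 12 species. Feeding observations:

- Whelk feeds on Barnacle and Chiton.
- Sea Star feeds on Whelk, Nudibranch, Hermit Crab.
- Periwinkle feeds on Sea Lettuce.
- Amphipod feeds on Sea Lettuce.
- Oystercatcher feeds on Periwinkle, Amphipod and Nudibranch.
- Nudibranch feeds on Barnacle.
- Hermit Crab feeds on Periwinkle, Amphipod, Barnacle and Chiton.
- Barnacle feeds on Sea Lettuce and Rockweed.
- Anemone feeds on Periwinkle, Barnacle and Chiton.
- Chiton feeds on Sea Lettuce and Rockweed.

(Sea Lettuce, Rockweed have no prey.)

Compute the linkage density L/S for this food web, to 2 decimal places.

There are L = 22 links among S = 12 species.
L/S = 22/12 = 1.8333 ≈ 1.83.

L/S = 1.83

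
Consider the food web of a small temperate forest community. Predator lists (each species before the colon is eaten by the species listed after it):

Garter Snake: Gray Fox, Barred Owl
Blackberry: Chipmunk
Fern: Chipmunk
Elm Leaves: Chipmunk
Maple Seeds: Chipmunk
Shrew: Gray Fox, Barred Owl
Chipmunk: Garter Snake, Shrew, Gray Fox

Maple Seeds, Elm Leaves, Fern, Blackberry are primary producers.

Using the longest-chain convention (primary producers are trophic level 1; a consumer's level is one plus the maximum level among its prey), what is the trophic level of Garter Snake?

Maple Seeds is a producer → level 1.
Chipmunk eats Maple Seeds (level 1); other prey at levels: Elm Leaves 1, Fern 1, Blackberry 1 → level 2.
Garter Snake eats Chipmunk → level 3.

Trophic level 3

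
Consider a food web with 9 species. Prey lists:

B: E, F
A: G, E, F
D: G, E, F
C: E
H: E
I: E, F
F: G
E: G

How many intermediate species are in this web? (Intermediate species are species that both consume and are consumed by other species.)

Intermediate species (has both prey and predators): E, F.
Count: 2.

2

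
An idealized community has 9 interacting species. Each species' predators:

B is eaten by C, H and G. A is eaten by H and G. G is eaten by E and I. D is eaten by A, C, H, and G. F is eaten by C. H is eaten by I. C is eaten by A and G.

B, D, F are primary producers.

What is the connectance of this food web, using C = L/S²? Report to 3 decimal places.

C = 0.185

The web has S = 9 species and L = 15 feeding links.
C = L / S² = 15 / 81 = 0.1852 ≈ 0.185.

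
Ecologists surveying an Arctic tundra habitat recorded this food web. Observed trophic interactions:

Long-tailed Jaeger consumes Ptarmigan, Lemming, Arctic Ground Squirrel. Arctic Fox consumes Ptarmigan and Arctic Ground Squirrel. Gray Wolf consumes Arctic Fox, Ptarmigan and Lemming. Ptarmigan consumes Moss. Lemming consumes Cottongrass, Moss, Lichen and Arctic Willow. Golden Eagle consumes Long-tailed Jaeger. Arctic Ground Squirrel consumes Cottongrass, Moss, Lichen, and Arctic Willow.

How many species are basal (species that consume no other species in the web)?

Basal species (no prey listed): Lichen, Cottongrass, Moss, Arctic Willow.
Count: 4.

4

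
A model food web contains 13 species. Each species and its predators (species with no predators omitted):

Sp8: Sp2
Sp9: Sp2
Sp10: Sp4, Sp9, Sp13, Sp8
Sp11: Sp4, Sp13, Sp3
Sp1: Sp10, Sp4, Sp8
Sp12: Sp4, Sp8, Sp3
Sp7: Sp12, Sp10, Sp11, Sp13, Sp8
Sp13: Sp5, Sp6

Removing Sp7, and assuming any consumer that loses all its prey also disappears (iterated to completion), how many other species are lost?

3

Remove Sp7.
Round 1: Sp12 (all prey gone), Sp11 (all prey gone) → extinct.
Round 2: Sp3 (all prey gone) → extinct.
No further losses. Total secondary extinctions: 3.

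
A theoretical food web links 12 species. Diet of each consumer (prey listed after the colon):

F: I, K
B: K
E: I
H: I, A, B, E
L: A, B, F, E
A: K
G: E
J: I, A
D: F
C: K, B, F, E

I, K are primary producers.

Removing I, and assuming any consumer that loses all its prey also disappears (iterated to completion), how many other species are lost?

Remove I.
Round 1: E (all prey gone) → extinct.
Round 2: G (all prey gone) → extinct.
No further losses. Total secondary extinctions: 2.

2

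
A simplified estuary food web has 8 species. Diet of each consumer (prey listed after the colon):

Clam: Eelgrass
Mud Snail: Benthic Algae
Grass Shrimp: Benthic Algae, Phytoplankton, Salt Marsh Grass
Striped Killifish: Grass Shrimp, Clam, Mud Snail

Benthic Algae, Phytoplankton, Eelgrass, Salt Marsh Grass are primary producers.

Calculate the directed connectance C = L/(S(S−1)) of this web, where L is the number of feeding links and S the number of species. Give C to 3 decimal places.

C = 0.143

The web has S = 8 species and L = 8 feeding links.
C = L / (S(S−1)) = 8 / 56 = 0.1429 ≈ 0.143.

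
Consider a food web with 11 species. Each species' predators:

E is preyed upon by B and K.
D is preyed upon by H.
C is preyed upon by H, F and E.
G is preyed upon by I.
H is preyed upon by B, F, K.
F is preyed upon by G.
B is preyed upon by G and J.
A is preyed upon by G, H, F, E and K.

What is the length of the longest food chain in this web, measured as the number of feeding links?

One longest chain: A → E → B → G → I.
It has 5 species and 4 links.

4 links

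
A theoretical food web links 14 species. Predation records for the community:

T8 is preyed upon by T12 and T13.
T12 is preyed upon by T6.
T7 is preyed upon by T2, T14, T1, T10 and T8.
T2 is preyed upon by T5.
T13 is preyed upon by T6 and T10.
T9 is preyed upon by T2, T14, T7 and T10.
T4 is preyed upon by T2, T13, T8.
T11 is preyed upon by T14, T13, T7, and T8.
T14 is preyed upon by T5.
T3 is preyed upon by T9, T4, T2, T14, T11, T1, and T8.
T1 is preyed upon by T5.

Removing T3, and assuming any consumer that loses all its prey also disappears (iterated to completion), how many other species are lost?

13

Remove T3.
Round 1: T9 (all prey gone), T4 (all prey gone), T11 (all prey gone) → extinct.
Round 2: T7 (all prey gone) → extinct.
Round 3: T1 (all prey gone), T2 (all prey gone), T14 (all prey gone), T8 (all prey gone) → extinct.
Round 4: T13 (all prey gone), T5 (all prey gone), T12 (all prey gone) → extinct.
Round 5: T10 (all prey gone), T6 (all prey gone) → extinct.
No further losses. Total secondary extinctions: 13.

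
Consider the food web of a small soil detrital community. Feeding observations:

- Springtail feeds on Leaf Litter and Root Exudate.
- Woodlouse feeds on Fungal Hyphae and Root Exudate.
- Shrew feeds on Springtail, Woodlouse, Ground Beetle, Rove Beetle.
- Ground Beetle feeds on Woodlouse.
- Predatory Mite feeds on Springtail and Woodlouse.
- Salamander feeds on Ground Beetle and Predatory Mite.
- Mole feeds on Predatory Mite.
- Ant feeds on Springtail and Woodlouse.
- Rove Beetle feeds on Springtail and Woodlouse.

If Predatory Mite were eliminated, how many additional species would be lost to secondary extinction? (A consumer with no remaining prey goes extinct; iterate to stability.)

1

Remove Predatory Mite.
Round 1: Mole (all prey gone) → extinct.
No further losses. Total secondary extinctions: 1.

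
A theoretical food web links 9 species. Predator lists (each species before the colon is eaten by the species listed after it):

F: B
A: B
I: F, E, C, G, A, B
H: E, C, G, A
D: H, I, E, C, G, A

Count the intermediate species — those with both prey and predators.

4

Intermediate species (has both prey and predators): H, I, F, A.
Count: 4.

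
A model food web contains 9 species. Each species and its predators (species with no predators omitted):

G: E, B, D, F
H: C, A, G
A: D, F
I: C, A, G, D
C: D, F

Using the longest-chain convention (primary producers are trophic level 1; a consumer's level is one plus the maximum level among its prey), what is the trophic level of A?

Trophic level 2

I is a producer → level 1.
A eats I (level 1); other prey at levels: H 1 → level 2.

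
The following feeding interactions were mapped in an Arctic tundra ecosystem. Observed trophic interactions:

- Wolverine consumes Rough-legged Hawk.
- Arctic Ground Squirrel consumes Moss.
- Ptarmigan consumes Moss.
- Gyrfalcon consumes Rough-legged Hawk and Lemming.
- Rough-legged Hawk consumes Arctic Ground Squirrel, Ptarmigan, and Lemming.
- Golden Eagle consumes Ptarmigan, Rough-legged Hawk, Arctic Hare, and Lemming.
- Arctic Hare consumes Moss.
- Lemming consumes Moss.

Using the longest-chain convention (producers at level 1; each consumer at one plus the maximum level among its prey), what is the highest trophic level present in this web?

Producers (level 1): Moss.
Moss → Arctic Ground Squirrel → Rough-legged Hawk → Gyrfalcon gives Gyrfalcon level 4.
No species has a prey at level 4, so no species reaches level 5.

4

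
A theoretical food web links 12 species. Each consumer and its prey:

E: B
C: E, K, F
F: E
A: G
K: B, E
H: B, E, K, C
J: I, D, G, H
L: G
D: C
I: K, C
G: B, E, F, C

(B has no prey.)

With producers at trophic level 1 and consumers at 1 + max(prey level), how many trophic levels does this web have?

6

Producers (level 1): B.
B → E → K → C → H → J gives J level 6.
No species has a prey at level 6, so no species reaches level 7.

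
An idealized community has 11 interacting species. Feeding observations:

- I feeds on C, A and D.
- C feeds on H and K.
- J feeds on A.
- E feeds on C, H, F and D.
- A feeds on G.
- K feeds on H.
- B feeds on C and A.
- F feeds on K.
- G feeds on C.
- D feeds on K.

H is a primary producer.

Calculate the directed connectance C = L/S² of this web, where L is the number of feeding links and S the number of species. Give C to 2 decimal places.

The web has S = 11 species and L = 17 feeding links.
C = L / S² = 17 / 121 = 0.1405 ≈ 0.14.

C = 0.14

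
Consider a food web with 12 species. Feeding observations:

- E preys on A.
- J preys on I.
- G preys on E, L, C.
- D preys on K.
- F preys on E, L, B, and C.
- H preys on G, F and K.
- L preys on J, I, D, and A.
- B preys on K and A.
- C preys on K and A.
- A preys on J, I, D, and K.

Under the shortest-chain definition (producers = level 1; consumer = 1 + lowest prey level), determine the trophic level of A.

I is a producer → level 1.
A eats I → level 2.

Trophic level 2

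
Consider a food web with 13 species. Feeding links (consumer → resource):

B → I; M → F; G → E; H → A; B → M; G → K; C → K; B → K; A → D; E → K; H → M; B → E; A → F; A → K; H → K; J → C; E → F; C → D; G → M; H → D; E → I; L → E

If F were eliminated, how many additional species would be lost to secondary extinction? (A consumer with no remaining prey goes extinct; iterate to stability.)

1

Remove F.
Round 1: M (all prey gone) → extinct.
No further losses. Total secondary extinctions: 1.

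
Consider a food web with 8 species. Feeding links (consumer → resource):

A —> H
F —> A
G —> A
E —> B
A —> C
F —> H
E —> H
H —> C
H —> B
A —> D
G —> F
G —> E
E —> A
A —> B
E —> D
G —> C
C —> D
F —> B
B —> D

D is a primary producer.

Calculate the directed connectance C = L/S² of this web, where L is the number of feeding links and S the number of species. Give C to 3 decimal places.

The web has S = 8 species and L = 19 feeding links.
C = L / S² = 19 / 64 = 0.2969 ≈ 0.297.

C = 0.297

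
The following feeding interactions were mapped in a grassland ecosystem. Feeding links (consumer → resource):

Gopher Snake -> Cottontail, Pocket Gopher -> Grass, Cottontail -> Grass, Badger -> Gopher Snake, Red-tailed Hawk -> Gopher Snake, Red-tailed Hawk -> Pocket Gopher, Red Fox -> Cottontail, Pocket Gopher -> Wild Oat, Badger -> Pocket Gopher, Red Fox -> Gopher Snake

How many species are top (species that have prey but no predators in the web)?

3

Top species (has prey, but nothing eats it): Red-tailed Hawk, Badger, Red Fox.
Count: 3.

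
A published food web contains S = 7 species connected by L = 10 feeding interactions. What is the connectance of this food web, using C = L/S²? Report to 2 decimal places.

C = 0.20

The web has S = 7 species and L = 10 feeding links.
C = L / S² = 10 / 49 = 0.2041 ≈ 0.20.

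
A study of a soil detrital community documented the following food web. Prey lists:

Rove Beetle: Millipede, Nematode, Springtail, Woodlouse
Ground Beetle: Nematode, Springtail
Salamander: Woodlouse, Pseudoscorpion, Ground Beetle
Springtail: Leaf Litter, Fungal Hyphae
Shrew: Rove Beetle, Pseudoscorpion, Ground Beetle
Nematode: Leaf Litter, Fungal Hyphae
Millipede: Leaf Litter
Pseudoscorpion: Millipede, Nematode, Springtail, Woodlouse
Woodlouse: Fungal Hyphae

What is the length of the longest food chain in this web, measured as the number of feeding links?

3 links

One longest chain: Leaf Litter → Nematode → Ground Beetle → Salamander.
It has 4 species and 3 links.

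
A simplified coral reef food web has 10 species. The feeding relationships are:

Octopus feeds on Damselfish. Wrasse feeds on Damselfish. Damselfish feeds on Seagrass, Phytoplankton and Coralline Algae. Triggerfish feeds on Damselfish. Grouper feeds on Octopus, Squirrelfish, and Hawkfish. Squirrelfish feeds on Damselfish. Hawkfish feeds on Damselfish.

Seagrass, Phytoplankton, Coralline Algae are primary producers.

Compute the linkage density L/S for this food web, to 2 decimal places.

There are L = 11 links among S = 10 species.
L/S = 11/10 = 1.1000 ≈ 1.10.

L/S = 1.10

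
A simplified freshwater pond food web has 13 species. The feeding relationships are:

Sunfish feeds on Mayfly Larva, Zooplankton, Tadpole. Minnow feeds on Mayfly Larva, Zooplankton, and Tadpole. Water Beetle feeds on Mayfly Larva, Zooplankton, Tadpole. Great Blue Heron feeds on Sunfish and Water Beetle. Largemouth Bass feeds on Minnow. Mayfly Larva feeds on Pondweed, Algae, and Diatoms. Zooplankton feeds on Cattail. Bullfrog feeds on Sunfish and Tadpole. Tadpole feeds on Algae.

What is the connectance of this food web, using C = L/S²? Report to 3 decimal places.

C = 0.112

The web has S = 13 species and L = 19 feeding links.
C = L / S² = 19 / 169 = 0.1124 ≈ 0.112.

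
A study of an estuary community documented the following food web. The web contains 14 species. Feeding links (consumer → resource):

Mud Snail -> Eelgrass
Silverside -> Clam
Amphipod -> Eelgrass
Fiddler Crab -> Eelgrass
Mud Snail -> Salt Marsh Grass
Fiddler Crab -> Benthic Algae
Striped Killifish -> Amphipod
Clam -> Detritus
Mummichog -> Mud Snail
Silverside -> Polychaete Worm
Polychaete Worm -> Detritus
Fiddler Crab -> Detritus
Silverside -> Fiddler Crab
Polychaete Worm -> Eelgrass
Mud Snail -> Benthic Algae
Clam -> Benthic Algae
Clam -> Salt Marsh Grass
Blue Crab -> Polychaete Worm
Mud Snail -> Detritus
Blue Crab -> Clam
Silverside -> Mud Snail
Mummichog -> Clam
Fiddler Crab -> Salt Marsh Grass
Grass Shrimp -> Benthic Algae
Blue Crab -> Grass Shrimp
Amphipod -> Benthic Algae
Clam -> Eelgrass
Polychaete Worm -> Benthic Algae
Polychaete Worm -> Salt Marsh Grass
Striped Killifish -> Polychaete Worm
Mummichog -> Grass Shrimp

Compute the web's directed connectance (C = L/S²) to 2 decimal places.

C = 0.16

The web has S = 14 species and L = 31 feeding links.
C = L / S² = 31 / 196 = 0.1582 ≈ 0.16.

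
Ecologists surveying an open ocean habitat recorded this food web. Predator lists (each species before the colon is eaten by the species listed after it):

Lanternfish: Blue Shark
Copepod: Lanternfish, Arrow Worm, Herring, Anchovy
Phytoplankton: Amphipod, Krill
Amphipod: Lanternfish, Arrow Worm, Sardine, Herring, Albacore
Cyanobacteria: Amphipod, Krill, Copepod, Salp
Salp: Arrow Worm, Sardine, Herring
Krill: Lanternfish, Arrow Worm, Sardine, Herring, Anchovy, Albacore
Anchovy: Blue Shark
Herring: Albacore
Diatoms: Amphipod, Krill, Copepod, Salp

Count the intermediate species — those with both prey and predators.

7

Intermediate species (has both prey and predators): Amphipod, Krill, Copepod, Salp, Lanternfish, Herring, Anchovy.
Count: 7.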